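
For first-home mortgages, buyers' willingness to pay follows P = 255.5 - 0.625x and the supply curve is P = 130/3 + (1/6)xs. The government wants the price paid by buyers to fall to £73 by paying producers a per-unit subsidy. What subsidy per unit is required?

At a buyer price of 73, quantity demanded is 408.8 − 1.6·73 = 292.
Sellers supply 292 only when they receive Ps = 130/3 + (1/6)·292 = 92.
s = Ps − Pb = 92 − 73 = 19.

Required subsidy s = £19 per unit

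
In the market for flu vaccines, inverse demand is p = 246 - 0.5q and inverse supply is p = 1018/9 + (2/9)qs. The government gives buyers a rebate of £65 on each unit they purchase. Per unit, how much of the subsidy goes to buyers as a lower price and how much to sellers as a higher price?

Buyers gain £45 per unit; sellers gain £20 per unit

Pre-subsidy: 246 - 0.5q = 1018/9 + (2/9)q gives q* = 184 and p* = 154.
With the rebate, buyers effectively pay pb = ps − 65, where ps is the price sellers receive.
On the curves, pb = 246 - 0.5q and ps = 1018/9 + (2/9)q; the wedge ps − pb = 65 gives 1018/9 + (2/9)q − (246 - 0.5q) = 65, so q' = 274.
Then pb = 246 − 0.5·274 = 109 and ps = 1018/9 + (2/9)·274 = 174.
Buyers' price falls by p* − pb = 154 − 109 = 45; sellers' price rises by ps − p* = 174 − 154 = 20.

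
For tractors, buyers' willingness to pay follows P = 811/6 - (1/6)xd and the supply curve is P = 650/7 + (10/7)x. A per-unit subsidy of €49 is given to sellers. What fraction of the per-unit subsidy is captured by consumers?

Consumer share = 7/67

Pre-subsidy: 811/6 - (1/6)x = 650/7 + (10/7)x gives x* = 1777/67 and P* = 8760/67.
With the subsidy, sellers receive Ps = Pb + 49 for each unit, where Pb is the price buyers pay.
On the curves, Pb = 811/6 - (1/6)x and Ps = 650/7 + (10/7)x; the wedge Ps − Pb = 49 gives 650/7 + (10/7)x − (811/6 - (1/6)x) = 49, so x' = 3835/67.
Then Pb = 811/6 − (1/6)·(3835/67) = 8417/67 and Ps = 650/7 + (10/7)·(3835/67) = 11700/67.
Buyers' price falls by P* − Pb = 8760/67 − 8417/67 = 343/67; sellers' price rises by Ps − P* = 11700/67 − 8760/67 = 2940/67.
So consumers capture (343/67)/49 = 7/67 of each unit of subsidy.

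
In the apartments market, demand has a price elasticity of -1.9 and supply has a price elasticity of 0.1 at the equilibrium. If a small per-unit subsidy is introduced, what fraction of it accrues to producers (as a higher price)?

Producer share = 0.95

For a small subsidy around the equilibrium, the benefit split depends on the relative slopes, which at a point are proportional to the elasticities.
Buyer share = εs/(εs + |εd|) = 0.1/(0.1 + 1.9) = 0.05; seller share = |εd|/(εs + |εd|) = 0.95.
So producers capture 0.95 of the subsidy.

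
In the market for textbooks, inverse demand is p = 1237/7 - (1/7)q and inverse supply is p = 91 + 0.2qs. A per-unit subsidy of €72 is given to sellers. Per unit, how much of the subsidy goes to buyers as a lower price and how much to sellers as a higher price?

Buyers gain €30 per unit; sellers gain €42 per unit

Pre-subsidy: 1237/7 - (1/7)q = 91 + 0.2q gives q* = 250 and p* = 141.
With the subsidy, sellers receive ps = pb + 72 for each unit, where pb is the price buyers pay.
On the curves, pb = 1237/7 - (1/7)q and ps = 91 + 0.2q; the wedge ps − pb = 72 gives 91 + 0.2q − (1237/7 - (1/7)q) = 72, so q' = 460.
Then pb = 1237/7 − (1/7)·460 = 111 and ps = 91 + 0.2·460 = 183.
Buyers' price falls by p* − pb = 141 − 111 = 30; sellers' price rises by ps − p* = 183 − 141 = 42.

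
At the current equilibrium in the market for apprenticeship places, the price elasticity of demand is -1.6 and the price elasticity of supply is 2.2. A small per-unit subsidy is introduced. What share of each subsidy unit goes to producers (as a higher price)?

For a small subsidy around the equilibrium, the benefit split depends on the relative slopes, which at a point are proportional to the elasticities.
Buyer share = εs/(εs + |εd|) = 2.2/(2.2 + 1.6) = 11/19; seller share = |εd|/(εs + |εd|) = 8/19.
So producers capture 8/19 of the subsidy.

Producer share = 8/19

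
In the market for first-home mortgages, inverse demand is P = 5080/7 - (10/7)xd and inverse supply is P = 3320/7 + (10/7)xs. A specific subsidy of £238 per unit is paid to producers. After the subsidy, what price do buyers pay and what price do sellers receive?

Pre-subsidy: 5080/7 - (10/7)x = 3320/7 + (10/7)x gives x* = 88 and P* = 600.
With the subsidy, sellers receive Ps = Pb + 238 for each unit, where Pb is the price buyers pay.
On the curves, Pb = 5080/7 - (10/7)x and Ps = 3320/7 + (10/7)x; the wedge Ps − Pb = 238 gives 3320/7 + (10/7)x − (5080/7 - (10/7)x) = 238, so x' = 171.3.
Then Pb = 5080/7 − (10/7)·171.3 = 481 and Ps = 3320/7 + (10/7)·171.3 = 719.

Buyers pay £481; sellers receive £719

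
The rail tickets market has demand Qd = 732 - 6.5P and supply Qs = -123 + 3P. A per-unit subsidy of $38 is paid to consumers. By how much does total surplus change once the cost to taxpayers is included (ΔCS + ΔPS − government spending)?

Pre-subsidy: 732 - 6.5P = -123 + 3P gives P* = 90, Q* = 147.
With the rebate, buyers effectively pay Pb = Ps − 38, where Ps is the price sellers receive.
Demand in terms of Ps becomes Qd = 732 − 6.5(Ps − 38) = 979 - 6.5Ps. Setting this equal to supply: 979 - 6.5Ps = -123 + 3Ps, so Ps = 116.
Buyers pay Pb = 116 − 38 = 78; Q' = -123 + 3·116 = 225.
ΔCS = ½(147 + 225)(90 − 78) = 2232; ΔPS = ½(147 + 225)(116 − 90) = 4836.
Government spending = 38 × 225 = 8550.
Net change = 2232 + 4836 − 8550 = -1482. The loss equals the DWL triangle ½·38·78.

Net change in total surplus = -$1482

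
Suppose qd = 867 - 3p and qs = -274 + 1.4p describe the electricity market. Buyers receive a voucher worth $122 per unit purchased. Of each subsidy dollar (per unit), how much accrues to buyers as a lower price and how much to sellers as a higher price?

Buyers gain 427/11 per unit; sellers gain 915/11 per unit

Pre-subsidy: 867 - 3p = -274 + 1.4p gives p* = 5705/22, q* = 1959/22.
With the rebate, buyers effectively pay pb = ps − 122, where ps is the price sellers receive.
Demand in terms of ps becomes qd = 867 − 3(ps − 122) = 1233 - 3ps. Setting this equal to supply: 1233 - 3ps = -274 + 1.4ps, so ps = 342.5.
Buyers pay pb = 342.5 − 122 = 220.5; q' = -274 + 1.4·342.5 = 205.5.
Buyers' price falls by p* − pb = 5705/22 − 220.5 = 427/11; sellers' price rises by ps − p* = 342.5 − 5705/22 = 915/11.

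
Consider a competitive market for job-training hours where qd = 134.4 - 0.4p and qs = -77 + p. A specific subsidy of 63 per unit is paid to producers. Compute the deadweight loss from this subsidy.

Pre-subsidy: 134.4 - 0.4p = -77 + p gives p* = 151, q* = 74.
With the subsidy, sellers receive ps = pb + 63 for each unit, where pb is the price buyers pay.
Supply in terms of pb becomes qs = -77 + 1(pb + 63) = -14 + pb. Setting this equal to demand: 134.4 - 0.4pb = -14 + pb, so pb = 106.
Sellers receive ps = 106 + 63 = 169; q' = 134.4 − 0.4·106 = 92.
The subsidy expands output by 92 − 74 = 18 past the efficient level; on those units the gap between marginal cost and willingness to pay runs from 0 up to 63.
DWL = ½ × 63 × 18 = 567.

Deadweight loss = 567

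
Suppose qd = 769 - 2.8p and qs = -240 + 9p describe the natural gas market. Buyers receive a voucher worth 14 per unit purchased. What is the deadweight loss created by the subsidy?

Deadweight loss = 12348/59

Pre-subsidy: 769 - 2.8p = -240 + 9p gives p* = 5045/59, q* = 31245/59.
With the rebate, buyers effectively pay pb = ps − 14, where ps is the price sellers receive.
Demand in terms of ps becomes qd = 769 − 2.8(ps − 14) = 808.2 - 2.8ps. Setting this equal to supply: 808.2 - 2.8ps = -240 + 9ps, so ps = 5241/59.
Buyers pay pb = 5241/59 − 14 = 4415/59; q' = -240 + 9·(5241/59) = 33009/59.
The subsidy expands output by 33009/59 − 31245/59 = 1764/59 past the efficient level; on those units the gap between marginal cost and willingness to pay runs from 0 up to 14.
DWL = ½ × 14 × 1764/59 = 12348/59.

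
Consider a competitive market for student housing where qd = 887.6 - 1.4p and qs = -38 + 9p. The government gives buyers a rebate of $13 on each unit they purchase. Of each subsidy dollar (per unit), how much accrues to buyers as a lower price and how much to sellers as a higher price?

Pre-subsidy: 887.6 - 1.4p = -38 + 9p gives p* = 89, q* = 763.
With the rebate, buyers effectively pay pb = ps − 13, where ps is the price sellers receive.
Demand in terms of ps becomes qd = 887.6 − 1.4(ps − 13) = 905.8 - 1.4ps. Setting this equal to supply: 905.8 - 1.4ps = -38 + 9ps, so ps = 90.75.
Buyers pay pb = 90.75 − 13 = 77.75; q' = -38 + 9·90.75 = 778.75.
Buyers' price falls by p* − pb = 89 − 77.75 = 11.25; sellers' price rises by ps − p* = 90.75 − 89 = 1.75.

Buyers gain $11.25 per unit; sellers gain $1.75 per unit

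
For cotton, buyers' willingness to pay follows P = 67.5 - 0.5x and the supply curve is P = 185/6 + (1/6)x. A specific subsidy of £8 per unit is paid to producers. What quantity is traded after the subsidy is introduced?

x' = 67

Pre-subsidy: 67.5 - 0.5x = 185/6 + (1/6)x gives x* = 55 and P* = 40.
With the subsidy, sellers receive Ps = Pb + 8 for each unit, where Pb is the price buyers pay.
On the curves, Pb = 67.5 - 0.5x and Ps = 185/6 + (1/6)x; the wedge Ps − Pb = 8 gives 185/6 + (1/6)x − (67.5 - 0.5x) = 8, so x' = 67.
Then Pb = 67.5 − 0.5·67 = 34 and Ps = 185/6 + (1/6)·67 = 42.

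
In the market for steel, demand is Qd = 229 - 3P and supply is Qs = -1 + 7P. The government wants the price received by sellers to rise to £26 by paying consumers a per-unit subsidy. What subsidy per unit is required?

Required subsidy s = £10 per unit

At a seller price of 26, quantity supplied is -1 + 7·26 = 181.
Buyers absorb 181 only when they pay Pb with 229 − 3·Pb = 181, i.e. Pb = 16.
s = Ps − Pb = 26 − 16 = 10.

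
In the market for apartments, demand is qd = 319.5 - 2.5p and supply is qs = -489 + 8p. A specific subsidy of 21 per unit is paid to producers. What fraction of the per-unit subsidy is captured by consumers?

Pre-subsidy: 319.5 - 2.5p = -489 + 8p gives p* = 77, q* = 127.
With the subsidy, sellers receive ps = pb + 21 for each unit, where pb is the price buyers pay.
Supply in terms of pb becomes qs = -489 + 8(pb + 21) = -321 + 8pb. Setting this equal to demand: 319.5 - 2.5pb = -321 + 8pb, so pb = 61.
Sellers receive ps = 61 + 21 = 82; q' = 319.5 − 2.5·61 = 167.
Buyers' price falls by p* − pb = 77 − 61 = 16; sellers' price rises by ps − p* = 82 − 77 = 5.
So consumers capture 16/21 = 16/21 of each unit of subsidy.

Consumer share = 16/21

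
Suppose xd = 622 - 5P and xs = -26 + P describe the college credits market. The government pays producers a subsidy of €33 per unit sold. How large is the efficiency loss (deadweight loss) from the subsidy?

Deadweight loss = €453.75

Pre-subsidy: 622 - 5P = -26 + P gives P* = 108, x* = 82.
With the subsidy, sellers receive Ps = Pb + 33 for each unit, where Pb is the price buyers pay.
Supply in terms of Pb becomes xs = -26 + 1(Pb + 33) = 7 + Pb. Setting this equal to demand: 622 - 5Pb = 7 + Pb, so Pb = 102.5.
Sellers receive Ps = 102.5 + 33 = 135.5; x' = 622 − 5·102.5 = 109.5.
The subsidy expands output by 109.5 − 82 = 27.5 past the efficient level; on those units the gap between marginal cost and willingness to pay runs from 0 up to 33.
DWL = ½ × 33 × 27.5 = 453.75.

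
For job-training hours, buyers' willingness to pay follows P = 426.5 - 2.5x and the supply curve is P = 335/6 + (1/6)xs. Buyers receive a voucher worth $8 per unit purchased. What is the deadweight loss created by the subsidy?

Pre-subsidy: 426.5 - 2.5x = 335/6 + (1/6)x gives x* = 139 and P* = 79.
With the rebate, buyers effectively pay Pb = Ps − 8, where Ps is the price sellers receive.
On the curves, Pb = 426.5 - 2.5x and Ps = 335/6 + (1/6)x; the wedge Ps − Pb = 8 gives 335/6 + (1/6)x − (426.5 - 2.5x) = 8, so x' = 142.
Then Pb = 426.5 − 2.5·142 = 71.5 and Ps = 335/6 + (1/6)·142 = 79.5.
The subsidy expands output by 142 − 139 = 3 past the efficient level; on those units the gap between marginal cost and willingness to pay runs from 0 up to 8.
DWL = ½ × 8 × 3 = 12.

Deadweight loss = $12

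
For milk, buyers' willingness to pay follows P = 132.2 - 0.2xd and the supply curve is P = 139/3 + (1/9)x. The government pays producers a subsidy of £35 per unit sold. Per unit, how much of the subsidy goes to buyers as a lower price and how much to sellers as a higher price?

Pre-subsidy: 132.2 - 0.2x = 139/3 + (1/9)x gives x* = 276 and P* = 77.
With the subsidy, sellers receive Ps = Pb + 35 for each unit, where Pb is the price buyers pay.
On the curves, Pb = 132.2 - 0.2x and Ps = 139/3 + (1/9)x; the wedge Ps − Pb = 35 gives 139/3 + (1/9)x − (132.2 - 0.2x) = 35, so x' = 388.5.
Then Pb = 132.2 − 0.2·388.5 = 54.5 and Ps = 139/3 + (1/9)·388.5 = 89.5.
Buyers' price falls by P* − Pb = 77 − 54.5 = 22.5; sellers' price rises by Ps − P* = 89.5 − 77 = 12.5.

Buyers gain £22.5 per unit; sellers gain £12.5 per unit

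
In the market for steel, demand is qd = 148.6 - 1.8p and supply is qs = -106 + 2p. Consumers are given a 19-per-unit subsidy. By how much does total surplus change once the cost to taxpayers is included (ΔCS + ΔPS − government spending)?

Net change in total surplus = -171

Pre-subsidy: 148.6 - 1.8p = -106 + 2p gives p* = 67, q* = 28.
With the rebate, buyers effectively pay pb = ps − 19, where ps is the price sellers receive.
Demand in terms of ps becomes qd = 148.6 − 1.8(ps − 19) = 182.8 - 1.8ps. Setting this equal to supply: 182.8 - 1.8ps = -106 + 2ps, so ps = 76.
Buyers pay pb = 76 − 19 = 57; q' = -106 + 2·76 = 46.
ΔCS = ½(28 + 46)(67 − 57) = 370; ΔPS = ½(28 + 46)(76 − 67) = 333.
Government spending = 19 × 46 = 874.
Net change = 370 + 333 − 874 = -171. The loss equals the DWL triangle ½·19·18.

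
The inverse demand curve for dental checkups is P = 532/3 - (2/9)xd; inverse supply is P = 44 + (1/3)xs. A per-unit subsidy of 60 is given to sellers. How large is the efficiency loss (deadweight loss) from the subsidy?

Deadweight loss = 3240

Pre-subsidy: 532/3 - (2/9)x = 44 + (1/3)x gives x* = 240 and P* = 124.
With the subsidy, sellers receive Ps = Pb + 60 for each unit, where Pb is the price buyers pay.
On the curves, Pb = 532/3 - (2/9)x and Ps = 44 + (1/3)x; the wedge Ps − Pb = 60 gives 44 + (1/3)x − (532/3 - (2/9)x) = 60, so x' = 348.
Then Pb = 532/3 − (2/9)·348 = 100 and Ps = 44 + (1/3)·348 = 160.
The subsidy expands output by 348 − 240 = 108 past the efficient level; on those units the gap between marginal cost and willingness to pay runs from 0 up to 60.
DWL = ½ × 60 × 108 = 3240.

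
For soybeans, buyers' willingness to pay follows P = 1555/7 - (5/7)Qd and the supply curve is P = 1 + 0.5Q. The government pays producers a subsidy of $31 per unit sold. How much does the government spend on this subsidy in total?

Pre-subsidy: 1555/7 - (5/7)Q = 1 + 0.5Q gives Q* = 3096/17 and P* = 1565/17.
With the subsidy, sellers receive Ps = Pb + 31 for each unit, where Pb is the price buyers pay.
On the curves, Pb = 1555/7 - (5/7)Q and Ps = 1 + 0.5Q; the wedge Ps − Pb = 31 gives 1 + 0.5Q − (1555/7 - (5/7)Q) = 31, so Q' = 3530/17.
Then Pb = 1555/7 − (5/7)·(3530/17) = 1255/17 and Ps = 1 + 0.5·(3530/17) = 1782/17.
Government outlay = subsidy × quantity = 31 × 3530/17 = 109430/17.

Government cost = 109430/17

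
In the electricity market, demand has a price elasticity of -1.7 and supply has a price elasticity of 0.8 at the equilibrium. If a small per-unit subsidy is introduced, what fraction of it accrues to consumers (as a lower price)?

Consumer share = 0.32

For a small subsidy around the equilibrium, the benefit split depends on the relative slopes, which at a point are proportional to the elasticities.
Buyer share = εs/(εs + |εd|) = 0.8/(0.8 + 1.7) = 0.32; seller share = |εd|/(εs + |εd|) = 0.68.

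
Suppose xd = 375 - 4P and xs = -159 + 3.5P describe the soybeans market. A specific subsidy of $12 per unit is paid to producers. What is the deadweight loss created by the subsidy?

Pre-subsidy: 375 - 4P = -159 + 3.5P gives P* = 71.2, x* = 90.2.
With the subsidy, sellers receive Ps = Pb + 12 for each unit, where Pb is the price buyers pay.
Supply in terms of Pb becomes xs = -159 + 3.5(Pb + 12) = -117 + 3.5Pb. Setting this equal to demand: 375 - 4Pb = -117 + 3.5Pb, so Pb = 65.6.
Sellers receive Ps = 65.6 + 12 = 77.6; x' = 375 − 4·65.6 = 112.6.
The subsidy expands output by 112.6 − 90.2 = 22.4 past the efficient level; on those units the gap between marginal cost and willingness to pay runs from 0 up to 12.
DWL = ½ × 12 × 22.4 = 134.4.

Deadweight loss = $134.4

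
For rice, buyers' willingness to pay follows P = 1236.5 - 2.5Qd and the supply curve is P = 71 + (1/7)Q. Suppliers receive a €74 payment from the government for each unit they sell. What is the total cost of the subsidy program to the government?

Government cost = €34706

Pre-subsidy: 1236.5 - 2.5Q = 71 + (1/7)Q gives Q* = 441 and P* = 134.
With the subsidy, sellers receive Ps = Pb + 74 for each unit, where Pb is the price buyers pay.
On the curves, Pb = 1236.5 - 2.5Q and Ps = 71 + (1/7)Q; the wedge Ps − Pb = 74 gives 71 + (1/7)Q − (1236.5 - 2.5Q) = 74, so Q' = 469.
Then Pb = 1236.5 − 2.5·469 = 64 and Ps = 71 + (1/7)·469 = 138.
Government outlay = subsidy × quantity = 74 × 469 = 34706.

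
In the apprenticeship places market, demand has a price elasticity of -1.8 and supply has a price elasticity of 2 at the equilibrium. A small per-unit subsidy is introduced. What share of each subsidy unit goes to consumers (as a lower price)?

Consumer share = 10/19

For a small subsidy around the equilibrium, the benefit split depends on the relative slopes, which at a point are proportional to the elasticities.
Buyer share = εs/(εs + |εd|) = 2/(2 + 1.8) = 10/19; seller share = |εd|/(εs + |εd|) = 9/19.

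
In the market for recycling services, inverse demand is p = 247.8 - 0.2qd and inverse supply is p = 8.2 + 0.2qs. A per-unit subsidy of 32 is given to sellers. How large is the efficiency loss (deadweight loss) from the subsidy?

Deadweight loss = 1280

Pre-subsidy: 247.8 - 0.2q = 8.2 + 0.2q gives q* = 599 and p* = 128.
With the subsidy, sellers receive ps = pb + 32 for each unit, where pb is the price buyers pay.
On the curves, pb = 247.8 - 0.2q and ps = 8.2 + 0.2q; the wedge ps − pb = 32 gives 8.2 + 0.2q − (247.8 - 0.2q) = 32, so q' = 679.
Then pb = 247.8 − 0.2·679 = 112 and ps = 8.2 + 0.2·679 = 144.
The subsidy expands output by 679 − 599 = 80 past the efficient level; on those units the gap between marginal cost and willingness to pay runs from 0 up to 32.
DWL = ½ × 32 × 80 = 1280.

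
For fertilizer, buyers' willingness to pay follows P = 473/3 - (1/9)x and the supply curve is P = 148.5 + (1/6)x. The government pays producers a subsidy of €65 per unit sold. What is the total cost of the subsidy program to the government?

Government cost = €17355

Pre-subsidy: 473/3 - (1/9)x = 148.5 + (1/6)x gives x* = 33 and P* = 154.
With the subsidy, sellers receive Ps = Pb + 65 for each unit, where Pb is the price buyers pay.
On the curves, Pb = 473/3 - (1/9)x and Ps = 148.5 + (1/6)x; the wedge Ps − Pb = 65 gives 148.5 + (1/6)x − (473/3 - (1/9)x) = 65, so x' = 267.
Then Pb = 473/3 − (1/9)·267 = 128 and Ps = 148.5 + (1/6)·267 = 193.
Government outlay = subsidy × quantity = 65 × 267 = 17355.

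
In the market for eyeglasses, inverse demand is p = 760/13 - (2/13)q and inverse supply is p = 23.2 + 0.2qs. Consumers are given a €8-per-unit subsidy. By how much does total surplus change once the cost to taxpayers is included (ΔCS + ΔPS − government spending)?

Net change in total surplus = -2080/23

Pre-subsidy: 760/13 - (2/13)q = 23.2 + 0.2q gives q* = 2292/23 and p* = 992/23.
With the rebate, buyers effectively pay pb = ps − 8, where ps is the price sellers receive.
On the curves, pb = 760/13 - (2/13)q and ps = 23.2 + 0.2q; the wedge ps − pb = 8 gives 23.2 + 0.2q − (760/13 - (2/13)q) = 8, so q' = 2812/23.
Then pb = 760/13 − (2/13)·(2812/23) = 912/23 and ps = 23.2 + 0.2·(2812/23) = 1096/23.
ΔCS = ½(2292/23 + 2812/23)(992/23 − 912/23) = 204160/529; ΔPS = ½(2292/23 + 2812/23)(1096/23 − 992/23) = 265408/529.
Government spending = 8 × 2812/23 = 22496/23.
Net change = 204160/529 + 265408/529 − 22496/23 = -2080/23. The loss equals the DWL triangle ½·8·520/23.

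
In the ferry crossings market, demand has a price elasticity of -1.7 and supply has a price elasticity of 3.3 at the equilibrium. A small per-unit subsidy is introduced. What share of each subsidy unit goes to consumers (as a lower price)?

For a small subsidy around the equilibrium, the benefit split depends on the relative slopes, which at a point are proportional to the elasticities.
Buyer share = εs/(εs + |εd|) = 3.3/(3.3 + 1.7) = 0.66; seller share = |εd|/(εs + |εd|) = 0.34.

Consumer share = 0.66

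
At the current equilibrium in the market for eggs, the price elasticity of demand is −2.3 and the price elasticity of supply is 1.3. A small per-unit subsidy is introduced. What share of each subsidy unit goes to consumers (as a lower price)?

For a small subsidy around the equilibrium, the benefit split depends on the relative slopes, which at a point are proportional to the elasticities.
Buyer share = εs/(εs + |εd|) = 1.3/(1.3 + 2.3) = 13/36; seller share = |εd|/(εs + |εd|) = 23/36.

Consumer share = 13/36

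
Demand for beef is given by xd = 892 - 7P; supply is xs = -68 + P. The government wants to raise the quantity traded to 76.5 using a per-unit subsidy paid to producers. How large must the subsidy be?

At x = 76.5, invert demand for the buyer price: Pb = (892 − 76.5)/7 = 116.5; invert supply for the seller price: Ps = (76.5 − (-68))/1 = 144.5.
The subsidy must fill the gap: s = Ps − Pb = 144.5 − 116.5 = 28.

Required subsidy s = 28 per unit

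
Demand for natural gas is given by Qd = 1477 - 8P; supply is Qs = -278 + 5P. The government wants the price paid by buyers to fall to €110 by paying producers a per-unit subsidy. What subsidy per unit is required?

Required subsidy s = €65 per unit

At a buyer price of 110, quantity demanded is 1477 − 8·110 = 597.
Sellers supply 597 only when they receive Ps with -278 + 5·Ps = 597, i.e. Ps = 175.
s = Ps − Pb = 175 − 110 = 65.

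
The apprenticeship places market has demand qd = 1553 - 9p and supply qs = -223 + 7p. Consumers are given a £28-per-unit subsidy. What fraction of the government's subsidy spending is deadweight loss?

DWL / government spending = 441/5314

Pre-subsidy: 1553 - 9p = -223 + 7p gives p* = 111, q* = 554.
With the rebate, buyers effectively pay pb = ps − 28, where ps is the price sellers receive.
Demand in terms of ps becomes qd = 1553 − 9(ps − 28) = 1805 - 9ps. Setting this equal to supply: 1805 - 9ps = -223 + 7ps, so ps = 126.75.
Buyers pay pb = 126.75 − 28 = 98.75; q' = -223 + 7·126.75 = 664.25.
ΔCS = ½(554 + 664.25)(111 − 98.75) = 7461.78125; ΔPS = ½(554 + 664.25)(126.75 − 111) = 9593.71875.
Government spending = 28 × 664.25 = 18599.
DWL = ½ × 28 × (664.25 − 554) = 1543.5; fraction = 1543.5 / 18599 = 441/5314.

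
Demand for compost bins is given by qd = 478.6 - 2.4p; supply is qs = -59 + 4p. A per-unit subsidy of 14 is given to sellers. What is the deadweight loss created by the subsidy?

Pre-subsidy: 478.6 - 2.4p = -59 + 4p gives p* = 84, q* = 277.
With the subsidy, sellers receive ps = pb + 14 for each unit, where pb is the price buyers pay.
Supply in terms of pb becomes qs = -59 + 4(pb + 14) = -3 + 4pb. Setting this equal to demand: 478.6 - 2.4pb = -3 + 4pb, so pb = 75.25.
Sellers receive ps = 75.25 + 14 = 89.25; q' = 478.6 − 2.4·75.25 = 298.
The subsidy expands output by 298 − 277 = 21 past the efficient level; on those units the gap between marginal cost and willingness to pay runs from 0 up to 14.
DWL = ½ × 14 × 21 = 147.

Deadweight loss = 147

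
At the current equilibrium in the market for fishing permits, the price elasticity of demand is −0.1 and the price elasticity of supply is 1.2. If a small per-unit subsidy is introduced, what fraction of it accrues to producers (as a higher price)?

Producer share = 1/13

For a small subsidy around the equilibrium, the benefit split depends on the relative slopes, which at a point are proportional to the elasticities.
Buyer share = εs/(εs + |εd|) = 1.2/(1.2 + 0.1) = 12/13; seller share = |εd|/(εs + |εd|) = 1/13.
So producers capture 1/13 of the subsidy.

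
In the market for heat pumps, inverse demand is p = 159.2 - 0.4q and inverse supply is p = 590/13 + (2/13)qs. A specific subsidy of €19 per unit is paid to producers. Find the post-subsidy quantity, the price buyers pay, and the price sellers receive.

q' = 8633/36; buyers pay 1139/18; sellers receive 1481/18

Pre-subsidy: 159.2 - 0.4q = 590/13 + (2/13)q gives q* = 205.5 and p* = 77.
With the subsidy, sellers receive ps = pb + 19 for each unit, where pb is the price buyers pay.
On the curves, pb = 159.2 - 0.4q and ps = 590/13 + (2/13)q; the wedge ps − pb = 19 gives 590/13 + (2/13)q − (159.2 - 0.4q) = 19, so q' = 8633/36.
Then pb = 159.2 − 0.4·(8633/36) = 1139/18 and ps = 590/13 + (2/13)·(8633/36) = 1481/18.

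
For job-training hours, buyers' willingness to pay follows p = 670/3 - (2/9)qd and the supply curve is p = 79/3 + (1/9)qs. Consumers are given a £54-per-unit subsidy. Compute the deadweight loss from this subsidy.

Deadweight loss = £4374

Pre-subsidy: 670/3 - (2/9)q = 79/3 + (1/9)q gives q* = 591 and p* = 92.
With the rebate, buyers effectively pay pb = ps − 54, where ps is the price sellers receive.
On the curves, pb = 670/3 - (2/9)q and ps = 79/3 + (1/9)q; the wedge ps − pb = 54 gives 79/3 + (1/9)q − (670/3 - (2/9)q) = 54, so q' = 753.
Then pb = 670/3 − (2/9)·753 = 56 and ps = 79/3 + (1/9)·753 = 110.
The subsidy expands output by 753 − 591 = 162 past the efficient level; on those units the gap between marginal cost and willingness to pay runs from 0 up to 54.
DWL = ½ × 54 × 162 = 4374.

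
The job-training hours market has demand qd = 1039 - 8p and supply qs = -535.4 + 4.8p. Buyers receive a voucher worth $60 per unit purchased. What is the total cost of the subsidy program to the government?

Pre-subsidy: 1039 - 8p = -535.4 + 4.8p gives p* = 123, q* = 55.
With the rebate, buyers effectively pay pb = ps − 60, where ps is the price sellers receive.
Demand in terms of ps becomes qd = 1039 − 8(ps − 60) = 1519 - 8ps. Setting this equal to supply: 1519 - 8ps = -535.4 + 4.8ps, so ps = 160.5.
Buyers pay pb = 160.5 − 60 = 100.5; q' = -535.4 + 4.8·160.5 = 235.
Government outlay = subsidy × quantity = 60 × 235 = 14100.

Government cost = $14100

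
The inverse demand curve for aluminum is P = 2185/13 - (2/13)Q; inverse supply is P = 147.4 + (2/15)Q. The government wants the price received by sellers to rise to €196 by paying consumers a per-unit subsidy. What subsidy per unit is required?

At a seller price of 196, quantity supplied is -1105.5 + 7.5·196 = 364.5.
Buyers absorb 364.5 only when they pay Pb = 2185/13 − (2/13)·364.5 = 112.
s = Ps − Pb = 196 − 112 = 84.

Required subsidy s = €84 per unit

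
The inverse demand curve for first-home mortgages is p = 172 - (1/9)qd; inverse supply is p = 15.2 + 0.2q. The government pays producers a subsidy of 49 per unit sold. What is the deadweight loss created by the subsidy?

Deadweight loss = 3858.75

Pre-subsidy: 172 - (1/9)q = 15.2 + 0.2q gives q* = 504 and p* = 116.
With the subsidy, sellers receive ps = pb + 49 for each unit, where pb is the price buyers pay.
On the curves, pb = 172 - (1/9)q and ps = 15.2 + 0.2q; the wedge ps − pb = 49 gives 15.2 + 0.2q − (172 - (1/9)q) = 49, so q' = 661.5.
Then pb = 172 − (1/9)·661.5 = 98.5 and ps = 15.2 + 0.2·661.5 = 147.5.
The subsidy expands output by 661.5 − 504 = 157.5 past the efficient level; on those units the gap between marginal cost and willingness to pay runs from 0 up to 49.
DWL = ½ × 49 × 157.5 = 3858.75.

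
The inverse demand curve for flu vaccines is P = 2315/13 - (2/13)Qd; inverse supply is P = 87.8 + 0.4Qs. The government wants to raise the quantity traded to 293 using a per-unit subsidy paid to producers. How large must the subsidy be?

Required subsidy s = 72 per unit

At Q = 293, from the demand curve buyers pay Pb = 2315/13 − (2/13)·293 = 133; from the supply curve sellers need Ps = 87.8 + 0.4·293 = 205.
The subsidy must fill the gap: s = Ps − Pb = 205 − 133 = 72.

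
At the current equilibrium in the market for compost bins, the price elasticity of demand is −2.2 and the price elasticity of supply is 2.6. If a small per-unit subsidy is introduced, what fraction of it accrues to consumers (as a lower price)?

Consumer share = 13/24

For a small subsidy around the equilibrium, the benefit split depends on the relative slopes, which at a point are proportional to the elasticities.
Buyer share = εs/(εs + |εd|) = 2.6/(2.6 + 2.2) = 13/24; seller share = |εd|/(εs + |εd|) = 11/24.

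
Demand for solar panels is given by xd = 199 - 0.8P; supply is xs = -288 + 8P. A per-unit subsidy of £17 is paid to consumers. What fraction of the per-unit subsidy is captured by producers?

Producer share = 1/11

Pre-subsidy: 199 - 0.8P = -288 + 8P gives P* = 2435/44, x* = 1702/11.
With the rebate, buyers effectively pay Pb = Ps − 17, where Ps is the price sellers receive.
Demand in terms of Ps becomes xd = 199 − 0.8(Ps − 17) = 212.6 - 0.8Ps. Setting this equal to supply: 212.6 - 0.8Ps = -288 + 8Ps, so Ps = 2503/44.
Buyers pay Pb = 2503/44 − 17 = 1755/44; x' = -288 + 8·(2503/44) = 1838/11.
Buyers' price falls by P* − Pb = 2435/44 − 1755/44 = 170/11; sellers' price rises by Ps − P* = 2503/44 − 2435/44 = 17/11.
So producers capture (17/11)/17 = 1/11 of each unit of subsidy.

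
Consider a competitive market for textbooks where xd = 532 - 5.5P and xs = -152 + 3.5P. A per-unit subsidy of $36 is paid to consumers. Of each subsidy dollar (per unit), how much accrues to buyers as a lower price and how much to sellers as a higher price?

Pre-subsidy: 532 - 5.5P = -152 + 3.5P gives P* = 76, x* = 114.
With the rebate, buyers effectively pay Pb = Ps − 36, where Ps is the price sellers receive.
Demand in terms of Ps becomes xd = 532 − 5.5(Ps − 36) = 730 - 5.5Ps. Setting this equal to supply: 730 - 5.5Ps = -152 + 3.5Ps, so Ps = 98.
Buyers pay Pb = 98 − 36 = 62; x' = -152 + 3.5·98 = 191.
Buyers' price falls by P* − Pb = 76 − 62 = 14; sellers' price rises by Ps − P* = 98 − 76 = 22.

Buyers gain $14 per unit; sellers gain $22 per unit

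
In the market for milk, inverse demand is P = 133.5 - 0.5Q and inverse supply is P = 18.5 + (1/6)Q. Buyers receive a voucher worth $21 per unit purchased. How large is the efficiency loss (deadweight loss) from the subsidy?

Pre-subsidy: 133.5 - 0.5Q = 18.5 + (1/6)Q gives Q* = 172.5 and P* = 47.25.
With the rebate, buyers effectively pay Pb = Ps − 21, where Ps is the price sellers receive.
On the curves, Pb = 133.5 - 0.5Q and Ps = 18.5 + (1/6)Q; the wedge Ps − Pb = 21 gives 18.5 + (1/6)Q − (133.5 - 0.5Q) = 21, so Q' = 204.
Then Pb = 133.5 − 0.5·204 = 31.5 and Ps = 18.5 + (1/6)·204 = 52.5.
The subsidy expands output by 204 − 172.5 = 31.5 past the efficient level; on those units the gap between marginal cost and willingness to pay runs from 0 up to 21.
DWL = ½ × 21 × 31.5 = 330.75.

Deadweight loss = $330.75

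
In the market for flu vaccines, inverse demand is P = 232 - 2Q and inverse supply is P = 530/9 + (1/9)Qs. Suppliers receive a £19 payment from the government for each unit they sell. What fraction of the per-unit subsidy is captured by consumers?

Pre-subsidy: 232 - 2Q = 530/9 + (1/9)Q gives Q* = 82 and P* = 68.
With the subsidy, sellers receive Ps = Pb + 19 for each unit, where Pb is the price buyers pay.
On the curves, Pb = 232 - 2Q and Ps = 530/9 + (1/9)Q; the wedge Ps − Pb = 19 gives 530/9 + (1/9)Q − (232 - 2Q) = 19, so Q' = 91.
Then Pb = 232 − 2·91 = 50 and Ps = 530/9 + (1/9)·91 = 69.
Buyers' price falls by P* − Pb = 68 − 50 = 18; sellers' price rises by Ps − P* = 69 − 68 = 1.
So consumers capture 18/19 = 18/19 of each unit of subsidy.

Consumer share = 18/19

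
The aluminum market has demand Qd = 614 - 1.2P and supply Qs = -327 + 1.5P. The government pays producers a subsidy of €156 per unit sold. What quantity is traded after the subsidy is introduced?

Pre-subsidy: 614 - 1.2P = -327 + 1.5P gives P* = 9410/27, Q* = 1762/9.
With the subsidy, sellers receive Ps = Pb + 156 for each unit, where Pb is the price buyers pay.
Supply in terms of Pb becomes Qs = -327 + 1.5(Pb + 156) = -93 + 1.5Pb. Setting this equal to demand: 614 - 1.2Pb = -93 + 1.5Pb, so Pb = 7070/27.
Sellers receive Ps = 7070/27 + 156 = 11282/27; Q' = 614 − 1.2·(7070/27) = 2698/9.

Q' = 2698/9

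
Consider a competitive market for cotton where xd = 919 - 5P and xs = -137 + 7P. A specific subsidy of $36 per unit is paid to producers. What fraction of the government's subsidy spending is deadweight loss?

Pre-subsidy: 919 - 5P = -137 + 7P gives P* = 88, x* = 479.
With the subsidy, sellers receive Ps = Pb + 36 for each unit, where Pb is the price buyers pay.
Supply in terms of Pb becomes xs = -137 + 7(Pb + 36) = 115 + 7Pb. Setting this equal to demand: 919 - 5Pb = 115 + 7Pb, so Pb = 67.
Sellers receive Ps = 67 + 36 = 103; x' = 919 − 5·67 = 584.
ΔCS = ½(479 + 584)(88 − 67) = 11161.5; ΔPS = ½(479 + 584)(103 − 88) = 7972.5.
Government spending = 36 × 584 = 21024.
DWL = ½ × 36 × (584 − 479) = 1890; fraction = 1890 / 21024 = 105/1168.

DWL / government spending = 105/1168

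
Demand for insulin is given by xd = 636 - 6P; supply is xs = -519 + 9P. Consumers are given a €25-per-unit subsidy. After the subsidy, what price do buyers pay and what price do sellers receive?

Buyers pay €62; sellers receive €87

Pre-subsidy: 636 - 6P = -519 + 9P gives P* = 77, x* = 174.
With the rebate, buyers effectively pay Pb = Ps − 25, where Ps is the price sellers receive.
Demand in terms of Ps becomes xd = 636 − 6(Ps − 25) = 786 - 6Ps. Setting this equal to supply: 786 - 6Ps = -519 + 9Ps, so Ps = 87.
Buyers pay Pb = 87 − 25 = 62; x' = -519 + 9·87 = 264.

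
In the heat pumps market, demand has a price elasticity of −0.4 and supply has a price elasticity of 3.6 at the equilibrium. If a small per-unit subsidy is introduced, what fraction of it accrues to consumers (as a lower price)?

For a small subsidy around the equilibrium, the benefit split depends on the relative slopes, which at a point are proportional to the elasticities.
Buyer share = εs/(εs + |εd|) = 3.6/(3.6 + 0.4) = 0.9; seller share = |εd|/(εs + |εd|) = 0.1.

Consumer share = 0.9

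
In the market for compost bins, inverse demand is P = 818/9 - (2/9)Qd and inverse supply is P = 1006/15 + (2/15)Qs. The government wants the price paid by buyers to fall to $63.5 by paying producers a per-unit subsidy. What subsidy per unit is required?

Required subsidy s = $20 per unit

At a buyer price of 63.5, quantity demanded is 409 − 4.5·63.5 = 123.25.
Sellers supply 123.25 only when they receive Ps = 1006/15 + (2/15)·123.25 = 83.5.
s = Ps − Pb = 83.5 − 63.5 = 20.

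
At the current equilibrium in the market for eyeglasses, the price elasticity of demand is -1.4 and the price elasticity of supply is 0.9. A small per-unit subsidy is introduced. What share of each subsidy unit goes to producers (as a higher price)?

For a small subsidy around the equilibrium, the benefit split depends on the relative slopes, which at a point are proportional to the elasticities.
Buyer share = εs/(εs + |εd|) = 0.9/(0.9 + 1.4) = 9/23; seller share = |εd|/(εs + |εd|) = 14/23.
So producers capture 14/23 of the subsidy.

Producer share = 14/23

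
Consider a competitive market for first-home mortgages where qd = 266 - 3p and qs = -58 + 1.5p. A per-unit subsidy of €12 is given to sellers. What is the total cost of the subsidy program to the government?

Pre-subsidy: 266 - 3p = -58 + 1.5p gives p* = 72, q* = 50.
With the subsidy, sellers receive ps = pb + 12 for each unit, where pb is the price buyers pay.
Supply in terms of pb becomes qs = -58 + 1.5(pb + 12) = -40 + 1.5pb. Setting this equal to demand: 266 - 3pb = -40 + 1.5pb, so pb = 68.
Sellers receive ps = 68 + 12 = 80; q' = 266 − 3·68 = 62.
Government outlay = subsidy × quantity = 12 × 62 = 744.

Government cost = €744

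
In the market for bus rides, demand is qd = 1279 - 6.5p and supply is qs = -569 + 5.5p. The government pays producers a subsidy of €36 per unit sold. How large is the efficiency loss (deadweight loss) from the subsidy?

Pre-subsidy: 1279 - 6.5p = -569 + 5.5p gives p* = 154, q* = 278.
With the subsidy, sellers receive ps = pb + 36 for each unit, where pb is the price buyers pay.
Supply in terms of pb becomes qs = -569 + 5.5(pb + 36) = -371 + 5.5pb. Setting this equal to demand: 1279 - 6.5pb = -371 + 5.5pb, so pb = 137.5.
Sellers receive ps = 137.5 + 36 = 173.5; q' = 1279 − 6.5·137.5 = 385.25.
The subsidy expands output by 385.25 − 278 = 107.25 past the efficient level; on those units the gap between marginal cost and willingness to pay runs from 0 up to 36.
DWL = ½ × 36 × 107.25 = 1930.5.

Deadweight loss = €1930.5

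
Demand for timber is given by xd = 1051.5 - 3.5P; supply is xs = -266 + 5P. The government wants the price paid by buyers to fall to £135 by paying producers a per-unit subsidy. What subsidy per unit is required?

Required subsidy s = £34 per unit

At a buyer price of 135, quantity demanded is 1051.5 − 3.5·135 = 579.
Sellers supply 579 only when they receive Ps with -266 + 5·Ps = 579, i.e. Ps = 169.
s = Ps − Pb = 169 − 135 = 34.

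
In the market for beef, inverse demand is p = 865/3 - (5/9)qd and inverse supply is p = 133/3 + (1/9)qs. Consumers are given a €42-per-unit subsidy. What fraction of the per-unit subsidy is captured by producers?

Producer share = 1/6

Pre-subsidy: 865/3 - (5/9)q = 133/3 + (1/9)q gives q* = 366 and p* = 85.
With the rebate, buyers effectively pay pb = ps − 42, where ps is the price sellers receive.
On the curves, pb = 865/3 - (5/9)q and ps = 133/3 + (1/9)q; the wedge ps − pb = 42 gives 133/3 + (1/9)q − (865/3 - (5/9)q) = 42, so q' = 429.
Then pb = 865/3 − (5/9)·429 = 50 and ps = 133/3 + (1/9)·429 = 92.
Buyers' price falls by p* − pb = 85 − 50 = 35; sellers' price rises by ps − p* = 92 − 85 = 7.
So producers capture 7/42 = 1/6 of each unit of subsidy.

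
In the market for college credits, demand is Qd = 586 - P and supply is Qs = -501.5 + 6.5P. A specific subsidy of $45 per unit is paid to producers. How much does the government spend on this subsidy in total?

Pre-subsidy: 586 - P = -501.5 + 6.5P gives P* = 145, Q* = 441.
With the subsidy, sellers receive Ps = Pb + 45 for each unit, where Pb is the price buyers pay.
Supply in terms of Pb becomes Qs = -501.5 + 6.5(Pb + 45) = -209 + 6.5Pb. Setting this equal to demand: 586 - Pb = -209 + 6.5Pb, so Pb = 106.
Sellers receive Ps = 106 + 45 = 151; Q' = 586 − 1·106 = 480.
Government outlay = subsidy × quantity = 45 × 480 = 21600.

Government cost = $21600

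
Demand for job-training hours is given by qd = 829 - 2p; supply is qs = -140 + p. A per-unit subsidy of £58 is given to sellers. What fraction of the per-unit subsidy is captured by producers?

Pre-subsidy: 829 - 2p = -140 + p gives p* = 323, q* = 183.
With the subsidy, sellers receive ps = pb + 58 for each unit, where pb is the price buyers pay.
Supply in terms of pb becomes qs = -140 + 1(pb + 58) = -82 + pb. Setting this equal to demand: 829 - 2pb = -82 + pb, so pb = 911/3.
Sellers receive ps = 911/3 + 58 = 1085/3; q' = 829 − 2·(911/3) = 665/3.
Buyers' price falls by p* − pb = 323 − 911/3 = 58/3; sellers' price rises by ps − p* = 1085/3 − 323 = 116/3.
So producers capture (116/3)/58 = 2/3 of each unit of subsidy.

Producer share = 2/3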